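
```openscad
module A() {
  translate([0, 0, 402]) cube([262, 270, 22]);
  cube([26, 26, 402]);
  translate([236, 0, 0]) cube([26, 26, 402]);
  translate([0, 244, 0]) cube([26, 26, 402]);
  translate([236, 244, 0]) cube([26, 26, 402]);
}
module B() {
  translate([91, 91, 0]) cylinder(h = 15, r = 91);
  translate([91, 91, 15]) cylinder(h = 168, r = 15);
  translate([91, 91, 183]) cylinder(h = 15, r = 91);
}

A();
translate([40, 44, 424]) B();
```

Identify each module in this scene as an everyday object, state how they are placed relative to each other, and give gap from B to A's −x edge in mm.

A is a stool. B is a spool. The spool is on top of the stool, centred. The gap from the spool to the stool's −x edge is 40 mm.

The spool's min-x is at 40; the stool's min-x is 0; gap = 40 mm.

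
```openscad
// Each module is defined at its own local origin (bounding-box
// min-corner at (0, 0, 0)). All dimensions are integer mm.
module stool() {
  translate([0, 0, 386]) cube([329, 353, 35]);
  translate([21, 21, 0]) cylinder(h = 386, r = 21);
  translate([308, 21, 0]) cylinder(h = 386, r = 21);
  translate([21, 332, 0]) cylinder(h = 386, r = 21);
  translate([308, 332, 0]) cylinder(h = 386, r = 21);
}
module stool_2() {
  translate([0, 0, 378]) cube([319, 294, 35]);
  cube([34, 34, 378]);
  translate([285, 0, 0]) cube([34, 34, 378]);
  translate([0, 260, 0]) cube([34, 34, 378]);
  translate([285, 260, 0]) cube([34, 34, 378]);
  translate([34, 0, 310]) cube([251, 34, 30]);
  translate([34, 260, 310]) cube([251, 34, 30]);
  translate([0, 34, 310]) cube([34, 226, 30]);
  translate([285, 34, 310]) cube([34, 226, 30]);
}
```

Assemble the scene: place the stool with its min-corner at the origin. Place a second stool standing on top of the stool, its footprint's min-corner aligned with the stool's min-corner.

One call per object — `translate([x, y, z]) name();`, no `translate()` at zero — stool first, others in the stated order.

stool();
translate([0, 0, 421]) stool_2();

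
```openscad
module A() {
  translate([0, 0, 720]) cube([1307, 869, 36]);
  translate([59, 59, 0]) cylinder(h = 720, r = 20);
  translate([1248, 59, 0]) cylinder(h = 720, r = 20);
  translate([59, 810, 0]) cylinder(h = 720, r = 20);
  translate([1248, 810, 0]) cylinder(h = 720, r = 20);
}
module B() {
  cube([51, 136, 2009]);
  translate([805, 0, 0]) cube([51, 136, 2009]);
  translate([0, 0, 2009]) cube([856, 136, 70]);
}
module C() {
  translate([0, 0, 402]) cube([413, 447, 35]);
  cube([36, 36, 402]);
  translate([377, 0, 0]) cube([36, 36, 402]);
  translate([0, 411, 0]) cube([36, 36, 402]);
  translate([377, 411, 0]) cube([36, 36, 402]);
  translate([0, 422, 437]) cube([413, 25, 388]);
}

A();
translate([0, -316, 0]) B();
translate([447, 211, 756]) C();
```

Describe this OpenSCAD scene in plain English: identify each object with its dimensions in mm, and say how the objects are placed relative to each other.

A is a table with a 1307×869 mm rectangular top, 36 mm thick, top surface at z = 756 mm, supported by four round legs of 40 mm diameter, each leg's bounding box inset 39 mm from the nearest pair of top edges, running from the floor.

B is a door frame. The clear opening is 754 mm wide and 2009 mm high. Two 51 mm wide jambs, 136 mm deep, stand either side of the opening from the floor to the top of the opening. A 70 mm thick head sits across the top of both jambs, spanning the full outside width of the frame.

C is a chair: 413×447 mm seat, 35 mm thick, top at z = 437 mm, on four 36 mm square corner legs flush with the seat edges. A 25 mm thick backrest slab spans the full seat width, extending 388 mm above the seat top, its back face flush with the seat's +y edge.

The door frame is on the floor beside the table on its −y side. The chair is on top of the table, centred.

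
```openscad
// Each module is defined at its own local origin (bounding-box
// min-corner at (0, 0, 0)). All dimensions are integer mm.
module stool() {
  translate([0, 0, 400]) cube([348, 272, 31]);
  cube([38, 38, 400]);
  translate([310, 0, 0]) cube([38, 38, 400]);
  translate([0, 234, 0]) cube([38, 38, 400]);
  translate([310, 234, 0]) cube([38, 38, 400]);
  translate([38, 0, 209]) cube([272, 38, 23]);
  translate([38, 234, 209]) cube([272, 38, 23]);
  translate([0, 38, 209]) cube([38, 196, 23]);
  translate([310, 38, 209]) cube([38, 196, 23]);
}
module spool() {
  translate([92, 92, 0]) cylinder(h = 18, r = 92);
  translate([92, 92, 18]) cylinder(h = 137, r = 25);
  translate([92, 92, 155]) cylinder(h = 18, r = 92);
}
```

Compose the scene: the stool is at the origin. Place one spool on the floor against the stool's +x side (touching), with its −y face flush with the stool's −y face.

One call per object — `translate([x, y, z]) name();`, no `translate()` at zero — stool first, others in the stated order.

stool();
translate([348, 0, 0]) spool();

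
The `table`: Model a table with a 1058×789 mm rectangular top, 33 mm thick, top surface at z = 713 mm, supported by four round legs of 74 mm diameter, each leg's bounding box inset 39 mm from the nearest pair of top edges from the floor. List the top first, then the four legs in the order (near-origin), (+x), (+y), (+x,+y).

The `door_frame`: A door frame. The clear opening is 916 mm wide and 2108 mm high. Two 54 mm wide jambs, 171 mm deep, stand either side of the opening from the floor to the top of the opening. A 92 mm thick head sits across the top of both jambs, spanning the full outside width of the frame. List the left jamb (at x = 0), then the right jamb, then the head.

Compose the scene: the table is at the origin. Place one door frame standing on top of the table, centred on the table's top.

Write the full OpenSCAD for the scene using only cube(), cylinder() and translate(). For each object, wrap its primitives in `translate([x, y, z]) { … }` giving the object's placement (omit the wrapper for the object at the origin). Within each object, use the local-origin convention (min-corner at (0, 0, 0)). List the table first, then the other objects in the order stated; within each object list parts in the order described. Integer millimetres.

translate([0, 0, 680]) cube([1058, 789, 33]);
translate([76, 76, 0]) cylinder(h = 680, r = 37);
translate([982, 76, 0]) cylinder(h = 680, r = 37);
translate([76, 713, 0]) cylinder(h = 680, r = 37);
translate([982, 713, 0]) cylinder(h = 680, r = 37);
translate([17, 309, 713]) {
  cube([54, 171, 2108]);
  translate([970, 0, 0]) cube([54, 171, 2108]);
  translate([0, 0, 2108]) cube([1024, 171, 92]);
}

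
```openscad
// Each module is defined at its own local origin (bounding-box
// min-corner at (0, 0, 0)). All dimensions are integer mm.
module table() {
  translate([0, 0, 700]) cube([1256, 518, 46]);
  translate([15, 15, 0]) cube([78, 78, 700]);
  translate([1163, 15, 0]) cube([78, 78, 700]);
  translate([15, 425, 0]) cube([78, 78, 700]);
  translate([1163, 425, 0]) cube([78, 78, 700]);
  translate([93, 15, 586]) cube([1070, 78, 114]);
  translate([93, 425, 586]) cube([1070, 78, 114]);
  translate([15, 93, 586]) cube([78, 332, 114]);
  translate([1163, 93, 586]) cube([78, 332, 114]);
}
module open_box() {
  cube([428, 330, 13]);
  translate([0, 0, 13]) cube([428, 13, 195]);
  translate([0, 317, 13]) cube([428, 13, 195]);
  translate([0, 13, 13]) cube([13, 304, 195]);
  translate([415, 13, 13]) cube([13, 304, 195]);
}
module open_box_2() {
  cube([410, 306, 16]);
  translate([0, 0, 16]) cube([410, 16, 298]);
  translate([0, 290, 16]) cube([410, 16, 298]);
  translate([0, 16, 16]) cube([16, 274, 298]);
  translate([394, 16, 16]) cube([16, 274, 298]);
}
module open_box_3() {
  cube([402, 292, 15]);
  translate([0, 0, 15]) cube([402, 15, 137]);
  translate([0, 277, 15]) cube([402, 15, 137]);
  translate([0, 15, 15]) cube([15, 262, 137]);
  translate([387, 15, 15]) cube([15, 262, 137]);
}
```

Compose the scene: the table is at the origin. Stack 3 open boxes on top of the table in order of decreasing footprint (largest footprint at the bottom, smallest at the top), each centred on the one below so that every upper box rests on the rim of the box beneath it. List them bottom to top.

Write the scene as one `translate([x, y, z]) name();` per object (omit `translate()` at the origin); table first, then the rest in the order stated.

table();
translate([414, 94, 746]) open_box();
translate([423, 106, 954]) open_box_2();
translate([427, 113, 1268]) open_box_3();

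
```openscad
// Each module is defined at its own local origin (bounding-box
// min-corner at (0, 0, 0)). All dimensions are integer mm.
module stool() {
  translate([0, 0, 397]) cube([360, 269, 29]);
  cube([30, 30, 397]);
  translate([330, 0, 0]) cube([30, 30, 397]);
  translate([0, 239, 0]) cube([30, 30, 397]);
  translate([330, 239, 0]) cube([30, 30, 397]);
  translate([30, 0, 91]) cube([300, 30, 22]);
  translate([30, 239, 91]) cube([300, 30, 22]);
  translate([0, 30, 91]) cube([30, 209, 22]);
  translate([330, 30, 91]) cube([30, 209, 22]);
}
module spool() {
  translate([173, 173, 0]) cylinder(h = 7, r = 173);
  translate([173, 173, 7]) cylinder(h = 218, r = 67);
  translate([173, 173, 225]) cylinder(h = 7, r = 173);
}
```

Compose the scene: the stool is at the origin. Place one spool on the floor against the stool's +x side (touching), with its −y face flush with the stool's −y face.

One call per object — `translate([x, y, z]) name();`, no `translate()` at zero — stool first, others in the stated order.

stool();
translate([360, 0, 0]) spool();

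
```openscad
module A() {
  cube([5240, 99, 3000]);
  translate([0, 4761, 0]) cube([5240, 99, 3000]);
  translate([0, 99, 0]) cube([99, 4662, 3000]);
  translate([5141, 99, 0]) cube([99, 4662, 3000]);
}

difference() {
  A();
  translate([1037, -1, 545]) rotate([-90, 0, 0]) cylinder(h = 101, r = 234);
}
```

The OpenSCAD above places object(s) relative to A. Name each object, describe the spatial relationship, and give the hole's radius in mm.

A is a house frame. The house frame has a circular hole through its front wall. The hole's radius is 234 mm.

The subtracted cylinder has r = 234 mm.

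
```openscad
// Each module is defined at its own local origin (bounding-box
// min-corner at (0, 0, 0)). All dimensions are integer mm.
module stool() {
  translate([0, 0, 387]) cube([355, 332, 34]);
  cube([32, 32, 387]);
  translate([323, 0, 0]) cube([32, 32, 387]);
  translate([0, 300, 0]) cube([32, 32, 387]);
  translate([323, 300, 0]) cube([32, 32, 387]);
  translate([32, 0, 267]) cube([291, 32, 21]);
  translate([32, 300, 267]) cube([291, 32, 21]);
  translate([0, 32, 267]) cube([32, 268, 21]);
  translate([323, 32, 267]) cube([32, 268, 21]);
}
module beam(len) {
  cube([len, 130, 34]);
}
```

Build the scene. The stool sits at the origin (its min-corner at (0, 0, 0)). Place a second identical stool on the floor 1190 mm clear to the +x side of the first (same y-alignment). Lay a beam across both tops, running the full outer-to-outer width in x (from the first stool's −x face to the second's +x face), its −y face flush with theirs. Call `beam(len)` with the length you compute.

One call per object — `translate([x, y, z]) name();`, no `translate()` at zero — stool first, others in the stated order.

stool();
translate([1545, 0, 0]) stool();
translate([0, 0, 421]) beam(1900);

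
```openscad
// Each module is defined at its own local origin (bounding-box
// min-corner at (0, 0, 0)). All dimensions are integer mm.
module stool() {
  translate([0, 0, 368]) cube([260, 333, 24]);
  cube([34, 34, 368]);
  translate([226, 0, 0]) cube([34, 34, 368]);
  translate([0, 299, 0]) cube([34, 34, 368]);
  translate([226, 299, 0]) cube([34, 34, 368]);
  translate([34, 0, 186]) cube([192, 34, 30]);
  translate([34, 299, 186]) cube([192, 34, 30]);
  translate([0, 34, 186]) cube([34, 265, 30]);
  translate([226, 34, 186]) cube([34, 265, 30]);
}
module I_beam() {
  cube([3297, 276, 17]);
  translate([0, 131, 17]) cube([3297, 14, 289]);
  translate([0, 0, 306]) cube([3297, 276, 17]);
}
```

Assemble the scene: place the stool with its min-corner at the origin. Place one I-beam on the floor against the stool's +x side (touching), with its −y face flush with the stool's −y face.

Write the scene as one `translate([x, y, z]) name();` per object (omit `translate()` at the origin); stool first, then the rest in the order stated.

stool();
translate([260, 0, 0]) I_beam();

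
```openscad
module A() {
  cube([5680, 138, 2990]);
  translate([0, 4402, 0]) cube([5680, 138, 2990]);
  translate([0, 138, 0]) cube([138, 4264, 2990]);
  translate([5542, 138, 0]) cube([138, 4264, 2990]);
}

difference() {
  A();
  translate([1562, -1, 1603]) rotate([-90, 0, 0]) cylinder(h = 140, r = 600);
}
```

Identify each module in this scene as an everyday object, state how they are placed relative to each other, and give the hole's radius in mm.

A is a house frame. The house frame has a circular hole through its front wall. The hole's radius is 600 mm.

The subtracted cylinder has r = 600 mm.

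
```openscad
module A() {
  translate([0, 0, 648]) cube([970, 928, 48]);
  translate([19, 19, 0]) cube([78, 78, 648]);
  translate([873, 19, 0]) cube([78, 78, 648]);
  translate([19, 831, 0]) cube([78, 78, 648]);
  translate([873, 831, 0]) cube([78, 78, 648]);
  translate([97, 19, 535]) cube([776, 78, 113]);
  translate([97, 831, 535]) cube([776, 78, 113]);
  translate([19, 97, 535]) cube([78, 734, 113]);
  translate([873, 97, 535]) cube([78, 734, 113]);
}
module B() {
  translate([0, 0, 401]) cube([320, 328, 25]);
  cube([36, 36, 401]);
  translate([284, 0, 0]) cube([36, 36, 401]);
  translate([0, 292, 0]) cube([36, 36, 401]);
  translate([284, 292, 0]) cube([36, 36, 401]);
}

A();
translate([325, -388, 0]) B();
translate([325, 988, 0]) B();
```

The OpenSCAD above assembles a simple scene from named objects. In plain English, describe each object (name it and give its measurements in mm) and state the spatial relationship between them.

A is a table: top 970 mm (x) × 928 mm (y), 48 mm thick, upper face at z = 696 mm, on four 78×78 mm square legs, each inset 19 mm from the nearest pair of top edges, running from z = 0 to the bottom of the top. Four apron rails, 78 mm thick and 113 mm tall, run between adjacent legs with their top edges flush with the underside of the top and their outer faces flush with the legs' outer faces.

B is a simple wooden stool: a rectangular seat 320 mm (x) by 328 mm (y), 25 mm thick, top face at z = 426 mm, on four square legs, each 36×36 mm in cross-section. The legs rest on z = 0, each flush with a corner of the seat.

Two stools sit around the table at the −y, +y sides.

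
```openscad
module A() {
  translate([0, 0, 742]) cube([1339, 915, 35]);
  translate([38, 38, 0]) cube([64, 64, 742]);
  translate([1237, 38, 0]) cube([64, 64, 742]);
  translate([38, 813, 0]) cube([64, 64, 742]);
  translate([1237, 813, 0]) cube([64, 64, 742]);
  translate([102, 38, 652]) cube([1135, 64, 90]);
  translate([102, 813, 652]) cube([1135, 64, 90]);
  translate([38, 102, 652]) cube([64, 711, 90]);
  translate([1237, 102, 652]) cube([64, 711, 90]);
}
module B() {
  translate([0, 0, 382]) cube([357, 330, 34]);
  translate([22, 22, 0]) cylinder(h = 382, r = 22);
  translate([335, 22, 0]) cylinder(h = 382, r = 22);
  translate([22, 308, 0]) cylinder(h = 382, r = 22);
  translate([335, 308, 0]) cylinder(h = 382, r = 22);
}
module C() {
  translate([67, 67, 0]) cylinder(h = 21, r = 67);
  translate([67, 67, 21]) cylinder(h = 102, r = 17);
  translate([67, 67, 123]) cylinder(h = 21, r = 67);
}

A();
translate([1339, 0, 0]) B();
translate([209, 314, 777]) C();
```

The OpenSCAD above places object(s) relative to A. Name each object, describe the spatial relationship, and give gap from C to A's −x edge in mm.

The spool's min-x is at 209; the table's min-x is 0; gap = 209 mm.

A is a table. B is a stool. C is a spool. The stool is against the table's +x side, with their −y faces flush. The spool is on top of the table. The gap from the spool to the table's −x edge is 209 mm.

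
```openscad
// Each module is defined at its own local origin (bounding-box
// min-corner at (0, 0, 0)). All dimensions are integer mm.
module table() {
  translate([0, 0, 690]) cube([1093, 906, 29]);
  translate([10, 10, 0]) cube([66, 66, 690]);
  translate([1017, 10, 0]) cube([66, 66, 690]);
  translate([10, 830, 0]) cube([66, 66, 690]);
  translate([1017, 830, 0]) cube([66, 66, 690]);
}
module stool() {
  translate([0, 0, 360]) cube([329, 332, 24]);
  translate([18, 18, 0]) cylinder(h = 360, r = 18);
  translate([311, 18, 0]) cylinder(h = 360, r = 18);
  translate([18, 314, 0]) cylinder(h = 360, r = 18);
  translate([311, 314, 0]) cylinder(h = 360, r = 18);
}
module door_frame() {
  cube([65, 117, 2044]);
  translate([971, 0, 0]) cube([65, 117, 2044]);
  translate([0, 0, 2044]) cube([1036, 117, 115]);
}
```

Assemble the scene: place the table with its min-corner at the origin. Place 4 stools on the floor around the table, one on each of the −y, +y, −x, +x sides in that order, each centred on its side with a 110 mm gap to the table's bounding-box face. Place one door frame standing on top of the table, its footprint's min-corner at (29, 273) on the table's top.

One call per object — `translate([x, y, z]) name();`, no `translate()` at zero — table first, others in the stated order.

table();
translate([382, -442, 0]) stool();
translate([382, 1016, 0]) stool();
translate([-439, 287, 0]) stool();
translate([1203, 287, 0]) stool();
translate([29, 273, 719]) door_frame();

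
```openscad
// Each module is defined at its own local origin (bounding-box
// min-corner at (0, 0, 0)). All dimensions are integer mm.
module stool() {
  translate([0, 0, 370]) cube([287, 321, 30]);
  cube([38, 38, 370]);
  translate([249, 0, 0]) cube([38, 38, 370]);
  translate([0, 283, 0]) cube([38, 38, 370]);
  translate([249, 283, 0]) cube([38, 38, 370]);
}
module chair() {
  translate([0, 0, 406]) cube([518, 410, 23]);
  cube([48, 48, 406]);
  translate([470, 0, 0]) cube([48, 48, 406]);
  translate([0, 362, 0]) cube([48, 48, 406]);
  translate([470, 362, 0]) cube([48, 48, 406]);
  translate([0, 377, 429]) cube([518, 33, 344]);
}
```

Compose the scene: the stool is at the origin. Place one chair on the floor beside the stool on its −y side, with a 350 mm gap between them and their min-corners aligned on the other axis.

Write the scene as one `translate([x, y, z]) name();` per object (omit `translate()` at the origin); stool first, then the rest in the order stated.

stool();
translate([0, -760, 0]) chair();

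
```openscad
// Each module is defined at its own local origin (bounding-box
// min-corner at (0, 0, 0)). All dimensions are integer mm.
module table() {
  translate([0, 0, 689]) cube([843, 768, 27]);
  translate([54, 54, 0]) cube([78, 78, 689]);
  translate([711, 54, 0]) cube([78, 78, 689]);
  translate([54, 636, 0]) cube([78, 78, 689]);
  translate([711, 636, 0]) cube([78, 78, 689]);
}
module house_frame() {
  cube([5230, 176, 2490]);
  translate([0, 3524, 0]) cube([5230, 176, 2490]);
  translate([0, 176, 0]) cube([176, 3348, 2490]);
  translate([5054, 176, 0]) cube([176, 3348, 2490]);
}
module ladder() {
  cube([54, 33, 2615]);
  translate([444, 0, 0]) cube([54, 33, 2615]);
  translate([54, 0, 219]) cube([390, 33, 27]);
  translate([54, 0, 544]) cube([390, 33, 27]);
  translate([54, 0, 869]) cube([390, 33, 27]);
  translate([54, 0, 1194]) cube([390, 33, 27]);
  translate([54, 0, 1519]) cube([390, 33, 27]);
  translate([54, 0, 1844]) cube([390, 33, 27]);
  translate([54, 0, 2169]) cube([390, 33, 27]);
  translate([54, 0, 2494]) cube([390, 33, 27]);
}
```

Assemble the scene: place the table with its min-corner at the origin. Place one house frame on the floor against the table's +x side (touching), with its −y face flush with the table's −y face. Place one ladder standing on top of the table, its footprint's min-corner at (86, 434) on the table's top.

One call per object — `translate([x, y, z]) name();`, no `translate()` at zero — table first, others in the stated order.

table();
translate([843, 0, 0]) house_frame();
translate([86, 434, 716]) ladder();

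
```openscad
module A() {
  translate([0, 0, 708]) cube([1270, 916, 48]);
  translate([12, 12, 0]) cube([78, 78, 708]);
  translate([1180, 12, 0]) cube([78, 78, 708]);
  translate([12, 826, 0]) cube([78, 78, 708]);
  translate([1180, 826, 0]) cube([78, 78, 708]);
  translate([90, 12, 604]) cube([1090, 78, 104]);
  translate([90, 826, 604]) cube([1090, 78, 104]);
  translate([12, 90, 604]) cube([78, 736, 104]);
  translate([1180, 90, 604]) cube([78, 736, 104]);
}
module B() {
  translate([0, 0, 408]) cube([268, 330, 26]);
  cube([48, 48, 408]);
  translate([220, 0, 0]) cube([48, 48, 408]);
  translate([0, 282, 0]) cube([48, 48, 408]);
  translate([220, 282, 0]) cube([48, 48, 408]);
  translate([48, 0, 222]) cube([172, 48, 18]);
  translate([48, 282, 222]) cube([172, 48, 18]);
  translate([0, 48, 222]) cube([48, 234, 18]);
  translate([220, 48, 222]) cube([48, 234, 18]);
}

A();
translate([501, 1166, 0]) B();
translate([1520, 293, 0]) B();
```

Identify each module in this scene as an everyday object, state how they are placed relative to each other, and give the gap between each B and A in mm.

Each stool's nearest face is 250 mm from the table's bounding box.

A is a table. B is a stool. Two stools sit around the table at the +y, +x sides. The gap between each stool and the table is 250 mm.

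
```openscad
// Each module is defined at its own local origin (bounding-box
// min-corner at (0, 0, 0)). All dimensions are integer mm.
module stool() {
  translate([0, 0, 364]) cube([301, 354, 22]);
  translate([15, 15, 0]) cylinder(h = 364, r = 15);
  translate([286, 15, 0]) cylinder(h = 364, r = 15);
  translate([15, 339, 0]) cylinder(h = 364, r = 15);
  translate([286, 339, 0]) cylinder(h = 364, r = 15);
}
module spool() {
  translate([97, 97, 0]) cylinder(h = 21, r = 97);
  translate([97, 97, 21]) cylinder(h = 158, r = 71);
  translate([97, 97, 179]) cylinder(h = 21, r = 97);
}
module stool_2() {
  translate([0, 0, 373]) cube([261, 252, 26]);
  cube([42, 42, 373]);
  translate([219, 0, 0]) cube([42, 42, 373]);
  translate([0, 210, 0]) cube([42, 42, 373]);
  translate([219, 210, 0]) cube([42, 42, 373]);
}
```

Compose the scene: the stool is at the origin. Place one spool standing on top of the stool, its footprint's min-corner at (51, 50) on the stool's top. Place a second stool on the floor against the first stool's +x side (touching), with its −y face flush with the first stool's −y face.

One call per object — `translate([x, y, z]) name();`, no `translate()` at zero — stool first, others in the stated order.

stool();
translate([51, 50, 386]) spool();
translate([301, 0, 0]) stool_2();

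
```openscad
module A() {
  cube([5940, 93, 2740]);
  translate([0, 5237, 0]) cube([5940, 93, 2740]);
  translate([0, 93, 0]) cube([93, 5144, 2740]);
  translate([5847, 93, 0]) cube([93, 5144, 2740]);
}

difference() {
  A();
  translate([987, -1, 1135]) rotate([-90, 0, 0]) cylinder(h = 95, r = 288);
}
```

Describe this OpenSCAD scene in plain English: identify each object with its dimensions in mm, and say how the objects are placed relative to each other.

A is the wall frame of a small rectangular building: four walls, each 2740 mm tall and 93 mm thick, enclosing a footprint 5940 mm (x) by 5330 mm (y) outside-to-outside, with no floor or roof. The front and back walls (the −y and +y sides) span the full width; the two side walls fit between them.

The house frame has a circular hole of radius 288 mm through its front wall, centred at (x = 987, z = 1135).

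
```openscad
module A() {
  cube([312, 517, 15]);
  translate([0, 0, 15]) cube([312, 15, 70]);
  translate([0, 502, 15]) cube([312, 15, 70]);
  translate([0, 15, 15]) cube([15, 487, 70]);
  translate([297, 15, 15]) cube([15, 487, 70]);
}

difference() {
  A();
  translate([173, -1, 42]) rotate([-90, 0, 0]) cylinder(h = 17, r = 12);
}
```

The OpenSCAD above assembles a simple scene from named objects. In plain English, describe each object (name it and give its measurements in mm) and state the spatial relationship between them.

A is an open-topped rectangular box: outside dimensions 312×517×85 mm, with a uniform wall and base thickness of 15 mm. The base is a full 312×517 slab on the floor; four walls sit on top of the base. The front and back walls (the −y and +y sides) span the full width; the two side walls fit between them.

The open box has a circular hole of radius 12 mm through its front wall, centred at (x = 173, z = 42).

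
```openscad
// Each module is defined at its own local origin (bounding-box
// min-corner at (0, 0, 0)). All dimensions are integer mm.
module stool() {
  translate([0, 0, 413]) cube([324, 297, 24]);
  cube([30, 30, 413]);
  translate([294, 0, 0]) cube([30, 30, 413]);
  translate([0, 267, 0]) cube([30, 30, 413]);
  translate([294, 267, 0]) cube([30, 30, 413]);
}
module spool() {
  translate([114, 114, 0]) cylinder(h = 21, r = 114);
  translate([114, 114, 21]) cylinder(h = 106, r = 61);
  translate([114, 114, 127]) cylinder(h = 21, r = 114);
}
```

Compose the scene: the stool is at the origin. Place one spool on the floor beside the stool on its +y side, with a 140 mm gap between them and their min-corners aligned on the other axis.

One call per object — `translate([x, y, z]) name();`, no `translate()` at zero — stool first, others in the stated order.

stool();
translate([0, 437, 0]) spool();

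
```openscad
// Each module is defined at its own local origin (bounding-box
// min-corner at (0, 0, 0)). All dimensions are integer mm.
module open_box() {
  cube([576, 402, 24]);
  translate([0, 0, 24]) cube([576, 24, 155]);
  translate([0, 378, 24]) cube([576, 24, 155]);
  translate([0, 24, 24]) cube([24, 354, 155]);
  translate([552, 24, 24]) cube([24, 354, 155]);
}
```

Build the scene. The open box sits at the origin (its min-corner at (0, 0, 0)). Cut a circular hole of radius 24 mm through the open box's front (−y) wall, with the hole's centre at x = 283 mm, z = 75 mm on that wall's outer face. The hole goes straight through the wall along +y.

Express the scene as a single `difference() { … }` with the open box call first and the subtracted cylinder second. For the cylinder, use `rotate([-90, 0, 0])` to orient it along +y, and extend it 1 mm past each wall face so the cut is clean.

difference() {
  open_box();
  translate([283, -1, 75]) rotate([-90, 0, 0]) cylinder(h = 26, r = 24);
}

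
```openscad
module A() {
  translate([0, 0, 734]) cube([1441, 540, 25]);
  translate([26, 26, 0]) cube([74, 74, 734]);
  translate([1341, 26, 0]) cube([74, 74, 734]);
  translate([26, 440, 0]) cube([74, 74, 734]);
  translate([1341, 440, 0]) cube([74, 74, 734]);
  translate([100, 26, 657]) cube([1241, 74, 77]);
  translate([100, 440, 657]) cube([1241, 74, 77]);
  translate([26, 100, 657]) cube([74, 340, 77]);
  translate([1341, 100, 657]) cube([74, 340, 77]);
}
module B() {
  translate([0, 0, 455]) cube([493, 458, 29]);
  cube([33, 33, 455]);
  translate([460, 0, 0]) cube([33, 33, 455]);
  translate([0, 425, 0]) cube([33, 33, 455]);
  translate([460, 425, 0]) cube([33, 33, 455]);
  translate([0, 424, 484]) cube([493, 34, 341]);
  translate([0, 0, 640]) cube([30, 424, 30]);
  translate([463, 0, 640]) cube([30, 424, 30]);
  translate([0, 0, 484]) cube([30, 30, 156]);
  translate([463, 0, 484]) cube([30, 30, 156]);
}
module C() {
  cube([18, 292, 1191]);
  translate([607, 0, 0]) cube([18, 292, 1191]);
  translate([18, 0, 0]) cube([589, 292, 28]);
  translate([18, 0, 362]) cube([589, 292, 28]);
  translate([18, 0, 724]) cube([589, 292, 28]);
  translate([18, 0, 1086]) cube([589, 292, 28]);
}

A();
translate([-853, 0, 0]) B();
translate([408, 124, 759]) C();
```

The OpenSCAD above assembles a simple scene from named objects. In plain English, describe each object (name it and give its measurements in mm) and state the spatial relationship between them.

A is a table: top 1441 mm (x) × 540 mm (y), 25 mm thick, upper face at z = 759 mm, on four 74×74 mm square legs, each inset 26 mm from the nearest pair of top edges, running from z = 0 to the bottom of the top. Four apron rails, 74 mm thick and 77 mm tall, run between adjacent legs with their top edges flush with the underside of the top and their outer faces flush with the legs' outer faces.

B is a chair: 493×458 mm seat, 29 mm thick, top at z = 484 mm, on four 33 mm square corner legs flush with the seat edges. A 34 mm thick backrest slab spans the full seat width, extending 341 mm above the seat top, its back face flush with the seat's +y edge. Two armrests of 30×30 mm section run along each side from the seat's front edge to the front of the backrest, top faces 186 mm above the seat top and outer faces flush with the seat's x-edges; a 30×30 mm post under the front of each armrest stands on the seat at the front corner.

C is a bookshelf 625 mm wide overall, 292 mm deep and 1191 mm tall. The two sides are 18 mm thick vertical panels. 4 horizontal shelves of 28 mm thickness span between the inner faces of the sides; the lowest shelf sits on the floor and shelves are stacked with a clear vertical gap of 334 mm between each pair.

The chair is on the floor beside the table on its −x side. The bookshelf is on top of the table, centred.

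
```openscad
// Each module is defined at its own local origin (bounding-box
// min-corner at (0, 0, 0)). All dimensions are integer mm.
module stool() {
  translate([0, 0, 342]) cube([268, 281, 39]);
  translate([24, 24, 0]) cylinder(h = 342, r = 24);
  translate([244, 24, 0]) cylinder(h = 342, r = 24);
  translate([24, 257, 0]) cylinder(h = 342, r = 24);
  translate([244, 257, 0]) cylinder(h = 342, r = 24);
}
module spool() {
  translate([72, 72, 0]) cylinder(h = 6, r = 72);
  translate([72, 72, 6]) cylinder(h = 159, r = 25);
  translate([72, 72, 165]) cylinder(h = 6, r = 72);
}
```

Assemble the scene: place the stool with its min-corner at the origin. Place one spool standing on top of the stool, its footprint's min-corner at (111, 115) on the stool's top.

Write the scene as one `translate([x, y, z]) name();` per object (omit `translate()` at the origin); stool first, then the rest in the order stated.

stool();
translate([111, 115, 381]) spool();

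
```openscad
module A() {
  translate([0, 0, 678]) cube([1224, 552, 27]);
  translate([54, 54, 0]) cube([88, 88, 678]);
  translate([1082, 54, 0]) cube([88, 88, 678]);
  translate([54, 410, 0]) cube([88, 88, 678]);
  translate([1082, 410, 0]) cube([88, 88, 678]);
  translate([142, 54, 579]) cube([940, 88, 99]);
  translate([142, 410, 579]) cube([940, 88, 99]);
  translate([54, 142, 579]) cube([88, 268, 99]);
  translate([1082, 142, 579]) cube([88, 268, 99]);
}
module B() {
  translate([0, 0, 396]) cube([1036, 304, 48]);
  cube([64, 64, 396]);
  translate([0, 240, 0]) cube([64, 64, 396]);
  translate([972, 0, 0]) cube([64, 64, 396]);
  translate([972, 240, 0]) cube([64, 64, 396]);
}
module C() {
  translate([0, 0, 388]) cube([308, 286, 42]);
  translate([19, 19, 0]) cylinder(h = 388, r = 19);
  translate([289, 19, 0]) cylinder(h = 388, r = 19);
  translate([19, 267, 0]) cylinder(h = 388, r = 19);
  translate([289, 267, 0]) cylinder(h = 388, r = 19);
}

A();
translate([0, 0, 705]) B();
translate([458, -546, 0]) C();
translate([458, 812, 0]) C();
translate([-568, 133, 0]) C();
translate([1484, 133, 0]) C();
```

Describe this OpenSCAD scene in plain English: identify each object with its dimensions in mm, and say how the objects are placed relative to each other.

A is a table: top 1224 mm (x) × 552 mm (y), 27 mm thick, upper face at z = 705 mm, on four 88×88 mm square legs, each inset 54 mm from the nearest pair of top edges, running from z = 0 to the bottom of the top. Four apron rails, 88 mm thick and 99 mm tall, run between adjacent legs with their top edges flush with the underside of the top and their outer faces flush with the legs' outer faces.

B is a bench: a 1036×304 mm seat slab, 48 mm thick, top at z = 444 mm, on four 64×64 mm square legs flush with the seat corners and standing on z = 0.

C is a four-legged stool. The seat is a 308×286×42 mm slab whose top surface is at z = 430 mm; four round legs, each 38 mm in diameter, run from the floor (z = 0) to the underside of the seat, each leg's axis is inset half a diameter from the nearest pair of seat edges (so the leg's bounding box is flush with the corner).

The bench is on top of the table. Four stools sit around the table at the −y, +y, −x, +x sides.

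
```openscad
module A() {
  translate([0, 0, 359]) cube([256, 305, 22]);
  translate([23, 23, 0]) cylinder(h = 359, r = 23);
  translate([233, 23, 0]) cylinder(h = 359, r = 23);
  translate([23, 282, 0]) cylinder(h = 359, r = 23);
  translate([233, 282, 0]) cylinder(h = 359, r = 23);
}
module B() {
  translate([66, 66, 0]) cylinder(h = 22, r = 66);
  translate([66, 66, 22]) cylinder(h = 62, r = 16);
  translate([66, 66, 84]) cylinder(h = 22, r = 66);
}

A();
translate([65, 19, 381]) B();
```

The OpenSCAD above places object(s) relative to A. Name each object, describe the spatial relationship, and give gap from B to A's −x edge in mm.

The spool's min-x is at 65; the stool's min-x is 0; gap = 65 mm.

A is a stool. B is a spool. The spool is on top of the stool. The gap from the spool to the stool's −x edge is 65 mm.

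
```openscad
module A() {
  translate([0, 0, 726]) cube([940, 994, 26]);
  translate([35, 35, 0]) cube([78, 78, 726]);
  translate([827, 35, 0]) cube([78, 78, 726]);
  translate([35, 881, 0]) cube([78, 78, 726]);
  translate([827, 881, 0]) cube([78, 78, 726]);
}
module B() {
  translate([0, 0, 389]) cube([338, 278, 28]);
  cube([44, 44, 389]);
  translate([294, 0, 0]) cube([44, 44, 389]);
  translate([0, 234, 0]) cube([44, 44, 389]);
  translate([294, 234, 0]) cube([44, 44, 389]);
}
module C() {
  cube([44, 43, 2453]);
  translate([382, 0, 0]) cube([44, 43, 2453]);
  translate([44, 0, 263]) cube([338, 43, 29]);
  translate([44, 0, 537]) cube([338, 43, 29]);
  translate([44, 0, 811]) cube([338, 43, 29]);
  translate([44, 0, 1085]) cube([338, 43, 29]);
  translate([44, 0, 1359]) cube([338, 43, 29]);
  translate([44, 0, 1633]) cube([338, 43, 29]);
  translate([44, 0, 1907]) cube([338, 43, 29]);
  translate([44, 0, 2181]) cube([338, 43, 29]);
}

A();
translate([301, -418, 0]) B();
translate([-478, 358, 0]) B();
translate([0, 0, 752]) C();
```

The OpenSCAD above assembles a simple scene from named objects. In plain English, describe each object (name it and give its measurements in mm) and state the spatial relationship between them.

A is a rectangular dining table. The top is 940×994×26 mm with its upper surface at z = 752 mm. It stands on four 78×78 mm square legs, each inset 35 mm from the nearest pair of top edges, running from the floor to the underside of the top.

B is a four-legged stool. The seat is a 338×278×28 mm slab whose top surface is at z = 417 mm; four square legs, each 44×44 mm in cross-section, run from the floor (z = 0) to the underside of the seat, each flush with a corner of the seat.

C is a wooden ladder with two side rails of 44×43 mm section and 2453 mm height, set 426 mm apart overall. Between them run 8 rectangular rungs (43 mm deep, 29 mm thick), front faces flush with the rails' −y face. The bottom of the first rung is 263 mm above the floor and each subsequent rung is 274 mm higher than the one below.

Two stools sit around the table at the −y, −x sides. The ladder is on top of the table.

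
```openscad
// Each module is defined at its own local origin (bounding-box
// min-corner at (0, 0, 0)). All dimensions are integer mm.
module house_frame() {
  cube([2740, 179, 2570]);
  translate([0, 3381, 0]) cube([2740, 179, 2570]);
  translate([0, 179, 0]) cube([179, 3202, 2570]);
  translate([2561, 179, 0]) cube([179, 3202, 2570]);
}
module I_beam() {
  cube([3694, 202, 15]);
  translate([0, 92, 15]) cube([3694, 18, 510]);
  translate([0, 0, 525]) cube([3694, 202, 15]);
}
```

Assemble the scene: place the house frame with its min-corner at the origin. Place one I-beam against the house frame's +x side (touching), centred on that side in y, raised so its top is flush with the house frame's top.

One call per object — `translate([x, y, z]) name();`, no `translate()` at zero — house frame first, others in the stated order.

house_frame();
translate([2740, 1679, 2030]) I_beam();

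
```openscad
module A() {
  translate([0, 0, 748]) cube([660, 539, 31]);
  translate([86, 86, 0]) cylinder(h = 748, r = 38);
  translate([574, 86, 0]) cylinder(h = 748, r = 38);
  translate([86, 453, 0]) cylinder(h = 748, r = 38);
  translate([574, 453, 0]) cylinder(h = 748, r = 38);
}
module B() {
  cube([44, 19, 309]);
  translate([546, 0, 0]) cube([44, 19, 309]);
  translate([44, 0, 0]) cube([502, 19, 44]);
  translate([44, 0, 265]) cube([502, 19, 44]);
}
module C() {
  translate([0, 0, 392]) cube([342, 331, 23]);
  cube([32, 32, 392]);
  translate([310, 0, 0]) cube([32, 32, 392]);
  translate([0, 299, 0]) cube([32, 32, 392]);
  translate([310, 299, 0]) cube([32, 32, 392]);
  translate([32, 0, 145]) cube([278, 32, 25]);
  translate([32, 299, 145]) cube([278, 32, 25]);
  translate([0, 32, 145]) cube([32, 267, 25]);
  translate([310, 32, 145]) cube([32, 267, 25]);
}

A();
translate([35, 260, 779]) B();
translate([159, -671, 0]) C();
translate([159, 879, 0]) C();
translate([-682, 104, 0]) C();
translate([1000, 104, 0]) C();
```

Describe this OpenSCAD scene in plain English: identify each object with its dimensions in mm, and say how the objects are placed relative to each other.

A is a table with a 660×539 mm rectangular top, 31 mm thick, top surface at z = 779 mm, supported by four round legs of 76 mm diameter, each leg's bounding box inset 48 mm from the nearest pair of top edges, running from the floor.

B is a rectangular picture frame lying in the x–z plane (depth along y). The opening is 502 mm wide (x) by 221 mm tall (z), surrounded by a border 44 mm wide on all four sides. The frame is 19 mm deep and is made of two full-height vertical stiles with two horizontal rails fitted between them.

C is a four-legged stool. The seat is 342×331 mm, 23 mm thick, top at z = 415 mm. It stands on four square legs, each 32×32 mm in cross-section, from z = 0 to the seat underside, each flush with a corner of the seat. Four stretchers, 32 mm wide and 25 mm tall, connect adjacent legs with their undersides at z = 145 mm, each running between the inner faces of the legs it joins and aligned with the legs' outer faces on the other axis.

The picture frame is on top of the table, centred. Four stools sit around the table at the −y, +y, −x, +x sides.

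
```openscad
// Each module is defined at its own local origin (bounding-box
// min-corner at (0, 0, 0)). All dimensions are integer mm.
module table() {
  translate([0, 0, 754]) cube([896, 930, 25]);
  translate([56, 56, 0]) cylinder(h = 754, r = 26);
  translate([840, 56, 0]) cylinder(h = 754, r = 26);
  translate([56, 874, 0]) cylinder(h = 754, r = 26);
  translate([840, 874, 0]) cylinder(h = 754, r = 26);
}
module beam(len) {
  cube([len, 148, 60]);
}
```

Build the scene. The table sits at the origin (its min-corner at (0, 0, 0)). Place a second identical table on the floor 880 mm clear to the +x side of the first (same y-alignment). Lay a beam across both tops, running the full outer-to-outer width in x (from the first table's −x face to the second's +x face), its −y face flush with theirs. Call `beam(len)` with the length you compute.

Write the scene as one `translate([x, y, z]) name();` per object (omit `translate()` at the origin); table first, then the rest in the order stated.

table();
translate([1776, 0, 0]) table();
translate([0, 0, 779]) beam(2672);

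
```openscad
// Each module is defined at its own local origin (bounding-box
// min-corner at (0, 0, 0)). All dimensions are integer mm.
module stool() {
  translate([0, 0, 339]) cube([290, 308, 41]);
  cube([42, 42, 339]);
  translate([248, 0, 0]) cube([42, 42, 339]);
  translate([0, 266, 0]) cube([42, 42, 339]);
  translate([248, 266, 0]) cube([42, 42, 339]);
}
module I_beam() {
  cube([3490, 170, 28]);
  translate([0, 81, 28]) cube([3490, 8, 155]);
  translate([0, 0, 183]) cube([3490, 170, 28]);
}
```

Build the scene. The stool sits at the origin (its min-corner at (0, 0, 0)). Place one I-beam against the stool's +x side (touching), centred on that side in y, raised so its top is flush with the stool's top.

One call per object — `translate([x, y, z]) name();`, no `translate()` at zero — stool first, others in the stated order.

stool();
translate([290, 69, 169]) I_beam();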